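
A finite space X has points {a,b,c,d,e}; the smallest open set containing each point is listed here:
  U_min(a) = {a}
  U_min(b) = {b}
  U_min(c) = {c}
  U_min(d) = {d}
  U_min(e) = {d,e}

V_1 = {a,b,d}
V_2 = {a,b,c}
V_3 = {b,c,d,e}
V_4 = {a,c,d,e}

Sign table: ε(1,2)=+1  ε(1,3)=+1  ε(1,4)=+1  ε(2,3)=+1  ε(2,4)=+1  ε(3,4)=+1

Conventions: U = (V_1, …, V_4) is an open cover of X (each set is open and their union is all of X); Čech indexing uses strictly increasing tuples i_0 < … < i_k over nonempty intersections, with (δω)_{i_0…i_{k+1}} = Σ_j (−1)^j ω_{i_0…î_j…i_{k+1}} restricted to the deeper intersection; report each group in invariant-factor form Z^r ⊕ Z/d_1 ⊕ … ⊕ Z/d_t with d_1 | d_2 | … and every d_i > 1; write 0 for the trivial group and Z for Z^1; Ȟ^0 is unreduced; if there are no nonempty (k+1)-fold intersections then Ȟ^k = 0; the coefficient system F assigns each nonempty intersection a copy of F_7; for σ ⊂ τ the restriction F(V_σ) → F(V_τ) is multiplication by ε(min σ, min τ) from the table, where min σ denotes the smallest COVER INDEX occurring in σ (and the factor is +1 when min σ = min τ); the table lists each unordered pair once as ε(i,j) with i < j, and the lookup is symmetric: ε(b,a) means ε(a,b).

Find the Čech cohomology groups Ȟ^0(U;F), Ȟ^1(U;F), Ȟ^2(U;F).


nerve simplices:
  V12={a,b} V13={b,d} V14={a,d} V23={b,c} V24={a,c} V34={c,d,e}
  V123={b} V124={a} V134={d} V234={c}
C dims 4,6,4; δ0: rk_F7 3; δ1: rk_F7 3
degree 0: 4−3−0 = 1 → Ȟ^0 ≅ Z/7
degree 1: 6−3−3 = 0 → Ȟ^1 ≅ 0
degree 2: 4−0−3 = 1 → Ȟ^2 ≅ Z/7

Ȟ^0(U;F) ≅ Z/7, Ȟ^1(U;F) ≅ 0, Ȟ^2(U;F) ≅ Z/7


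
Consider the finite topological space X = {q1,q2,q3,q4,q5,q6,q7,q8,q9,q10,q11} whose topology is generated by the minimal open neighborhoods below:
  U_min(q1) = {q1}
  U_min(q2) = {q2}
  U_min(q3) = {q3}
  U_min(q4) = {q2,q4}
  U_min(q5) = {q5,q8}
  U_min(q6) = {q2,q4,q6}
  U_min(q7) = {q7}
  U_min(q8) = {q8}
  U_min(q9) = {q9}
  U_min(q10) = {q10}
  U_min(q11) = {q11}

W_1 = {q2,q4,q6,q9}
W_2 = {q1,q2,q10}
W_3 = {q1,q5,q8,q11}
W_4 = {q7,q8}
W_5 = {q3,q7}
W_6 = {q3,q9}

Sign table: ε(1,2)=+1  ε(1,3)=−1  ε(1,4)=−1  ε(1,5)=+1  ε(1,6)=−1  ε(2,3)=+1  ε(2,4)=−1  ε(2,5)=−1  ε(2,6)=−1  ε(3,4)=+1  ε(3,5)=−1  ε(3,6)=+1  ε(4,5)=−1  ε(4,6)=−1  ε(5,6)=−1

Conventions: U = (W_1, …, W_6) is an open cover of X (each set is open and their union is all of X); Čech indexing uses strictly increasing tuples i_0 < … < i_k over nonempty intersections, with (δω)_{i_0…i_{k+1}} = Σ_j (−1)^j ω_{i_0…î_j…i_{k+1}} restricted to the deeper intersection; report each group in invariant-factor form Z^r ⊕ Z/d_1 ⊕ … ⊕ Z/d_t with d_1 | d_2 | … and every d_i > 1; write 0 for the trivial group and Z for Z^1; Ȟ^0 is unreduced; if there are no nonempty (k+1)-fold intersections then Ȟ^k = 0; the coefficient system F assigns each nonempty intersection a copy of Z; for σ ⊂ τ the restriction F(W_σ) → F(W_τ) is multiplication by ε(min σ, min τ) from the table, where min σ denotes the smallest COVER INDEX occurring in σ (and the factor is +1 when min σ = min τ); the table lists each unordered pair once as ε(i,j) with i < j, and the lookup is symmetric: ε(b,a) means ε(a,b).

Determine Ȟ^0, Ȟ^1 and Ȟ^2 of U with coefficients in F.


Ȟ^0(U;F) ≅ 0; Ȟ^1(U;F) ≅ Z/2; Ȟ^2(U;F) ≅ 0

nonempty intersections:
  W12={q2} W16={q9} W23={q1} W34={q8} W45={q7} W56={q3}
C dims 6,6; δ0: rk 6, SNF 1^5·2
Ȟ^0: (6−6)−0=0 ⇒ 0
Ȟ^1: (6−0)−6=0 plus torsion [2] ⇒ Z/2
Ȟ^2: (0−0)−0=0 ⇒ 0


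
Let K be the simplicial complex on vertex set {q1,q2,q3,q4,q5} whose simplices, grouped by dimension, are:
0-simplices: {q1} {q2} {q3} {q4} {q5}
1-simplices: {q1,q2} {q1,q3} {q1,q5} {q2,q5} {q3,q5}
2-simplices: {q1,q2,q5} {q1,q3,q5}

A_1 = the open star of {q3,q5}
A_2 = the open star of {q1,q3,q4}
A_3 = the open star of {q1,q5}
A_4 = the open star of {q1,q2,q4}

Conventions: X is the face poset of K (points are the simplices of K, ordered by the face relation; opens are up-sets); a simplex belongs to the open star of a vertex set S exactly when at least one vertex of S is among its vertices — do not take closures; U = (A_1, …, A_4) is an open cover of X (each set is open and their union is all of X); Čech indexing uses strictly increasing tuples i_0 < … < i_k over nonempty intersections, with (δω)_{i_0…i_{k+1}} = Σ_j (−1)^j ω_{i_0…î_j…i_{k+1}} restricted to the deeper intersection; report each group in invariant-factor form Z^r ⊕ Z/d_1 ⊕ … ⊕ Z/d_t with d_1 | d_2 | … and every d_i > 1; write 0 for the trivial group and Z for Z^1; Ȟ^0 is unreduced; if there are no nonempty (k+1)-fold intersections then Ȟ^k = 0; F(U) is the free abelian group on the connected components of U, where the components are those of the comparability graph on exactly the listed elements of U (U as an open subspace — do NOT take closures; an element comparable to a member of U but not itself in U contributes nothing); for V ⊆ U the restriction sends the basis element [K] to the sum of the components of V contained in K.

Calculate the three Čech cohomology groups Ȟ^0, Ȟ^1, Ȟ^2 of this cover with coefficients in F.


Ȟ^0 ≅ Z^2, Ȟ^1 ≅ 0 and Ȟ^2 ≅ 0

nonempty intersections:
  A1={{q3},{q5},{q1,q3},{q1,q5},{q2,q5},{q3,q5},{q1,q2,q5},{q1,q3,q5}} A2={{q1},{q3},{q4},{q1,q2},{q1,q3},{q1,q5},{q3,q5},{q1,q2,q5},{q1,q3,q5}} A3={{q1},{q5},{q1,q2},{q1,q3},{q1,q5},{q2,q5},{q3,q5},{q1,q2,q5},{q1,q3,q5}} A4={{q1},{q2},{q4},{q1,q2},{q1,q3},{q1,q5},{q2,q5},{q1,q2,q5},{q1,q3,q5}}
  A12={{q3},{q1,q3},{q1,q5},{q3,q5},{q1,q2,q5},{q1,q3,q5}} A13={{q5},{q1,q3},{q1,q5},{q2,q5},{q3,q5},{q1,q2,q5},{q1,q3,q5}} A14={{q1,q3},{q1,q5},{q2,q5},{q1,q2,q5},{q1,q3,q5}} A23={{q1},{q1,q2},{q1,q3},{q1,q5},{q3,q5},{q1,q2,q5},{q1,q3,q5}} A24={{q1},{q4},{q1,q2},{q1,q3},{q1,q5},{q1,q2,q5},{q1,q3,q5}} A34={{q1},{q1,q2},{q1,q3},{q1,q5},{q2,q5},{q1,q2,q5},{q1,q3,q5}}
  A123={{q1,q3},{q1,q5},{q3,q5},{q1,q2,q5},{q1,q3,q5}} A124={{q1,q3},{q1,q5},{q1,q2,q5},{q1,q3,q5}} A134={{q1,q3},{q1,q5},{q2,q5},{q1,q2,q5},{q1,q3,q5}} A234={{q1},{q1,q2},{q1,q3},{q1,q5},{q1,q2,q5},{q1,q3,q5}}
  A1234={{q1,q3},{q1,q5},{q1,q2,q5},{q1,q3,q5}}
components per intersection:
  A1: {{q3},{q5},{q1,q3},{q1,q5},{q2,q5},{q3,q5},{q1,q2,q5},{q1,q3,q5}}
  A2: {{q1},{q3},{q1,q2},{q1,q3},{q1,q5},{q3,q5},{q1,q2,q5},{q1,q3,q5}} {{q4}}
  A3: {{q1},{q5},{q1,q2},{q1,q3},{q1,q5},{q2,q5},{q3,q5},{q1,q2,q5},{q1,q3,q5}}
  A4: {{q1},{q2},{q1,q2},{q1,q3},{q1,q5},{q2,q5},{q1,q2,q5},{q1,q3,q5}} {{q4}}
  A12: {{q3},{q1,q3},{q1,q5},{q3,q5},{q1,q2,q5},{q1,q3,q5}}
  A13: {{q5},{q1,q3},{q1,q5},{q2,q5},{q3,q5},{q1,q2,q5},{q1,q3,q5}}
  A14: {{q1,q3},{q1,q5},{q2,q5},{q1,q2,q5},{q1,q3,q5}}
  A23: {{q1},{q1,q2},{q1,q3},{q1,q5},{q3,q5},{q1,q2,q5},{q1,q3,q5}}
  A24: {{q1},{q1,q2},{q1,q3},{q1,q5},{q1,q2,q5},{q1,q3,q5}} {{q4}}
  A34: {{q1},{q1,q2},{q1,q3},{q1,q5},{q2,q5},{q1,q2,q5},{q1,q3,q5}}
  A123: {{q1,q3},{q1,q5},{q3,q5},{q1,q2,q5},{q1,q3,q5}}
  A124: {{q1,q3},{q1,q5},{q1,q2,q5},{q1,q3,q5}}
  A134: {{q1,q3},{q1,q5},{q2,q5},{q1,q2,q5},{q1,q3,q5}}
  A234: {{q1},{q1,q2},{q1,q3},{q1,q5},{q1,q2,q5},{q1,q3,q5}}
  A1234: {{q1,q3},{q1,q5},{q1,q2,q5},{q1,q3,q5}}
C dims 6,7,4,1; δ0: rk 4, SNF 1^4; δ1: rk 3, SNF 1^3; δ2: rk 1, SNF 1^1
Ȟ^0: (6−4)−0=2 ⇒ Z^2
Ȟ^1: (7−3)−4=0 ⇒ 0
Ȟ^2: (4−1)−3=0 ⇒ 0


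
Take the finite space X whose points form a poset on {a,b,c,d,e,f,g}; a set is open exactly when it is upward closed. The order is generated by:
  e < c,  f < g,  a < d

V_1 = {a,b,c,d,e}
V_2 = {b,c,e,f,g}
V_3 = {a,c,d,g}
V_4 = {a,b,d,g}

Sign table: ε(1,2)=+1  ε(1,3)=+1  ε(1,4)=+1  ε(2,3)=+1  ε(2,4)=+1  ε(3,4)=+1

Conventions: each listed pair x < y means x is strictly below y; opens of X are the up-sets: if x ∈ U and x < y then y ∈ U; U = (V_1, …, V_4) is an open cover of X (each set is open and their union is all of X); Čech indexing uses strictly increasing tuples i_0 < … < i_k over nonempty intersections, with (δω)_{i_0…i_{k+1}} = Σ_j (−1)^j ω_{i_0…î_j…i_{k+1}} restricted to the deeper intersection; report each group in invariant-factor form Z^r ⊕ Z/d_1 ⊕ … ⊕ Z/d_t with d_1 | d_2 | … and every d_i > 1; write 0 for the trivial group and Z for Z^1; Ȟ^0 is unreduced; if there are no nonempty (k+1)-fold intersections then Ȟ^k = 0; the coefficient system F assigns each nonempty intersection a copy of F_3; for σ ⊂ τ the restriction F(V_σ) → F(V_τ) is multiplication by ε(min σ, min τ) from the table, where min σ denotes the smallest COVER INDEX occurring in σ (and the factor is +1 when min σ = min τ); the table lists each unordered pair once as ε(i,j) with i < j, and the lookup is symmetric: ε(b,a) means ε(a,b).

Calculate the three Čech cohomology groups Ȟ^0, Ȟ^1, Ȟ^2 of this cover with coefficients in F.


Ȟ^0 = Z/3,  Ȟ^1 = 0,  Ȟ^2 = Z/3

nonempty overlaps:
  V12={b,c,e} V13={a,c,d} V14={a,b,d} V23={c,g} V24={b,g} V34={a,d,g}
  V123={c} V124={b} V134={a,d} V234={g}
C dims 4,6,4; δ0: rk_F3 3; δ1: rk_F3 3
degree 0: 4−3−0 = 1 → Ȟ^0 ≅ Z/3
degree 1: 6−3−3 = 0 → Ȟ^1 ≅ 0
degree 2: 4−0−3 = 1 → Ȟ^2 ≅ Z/3


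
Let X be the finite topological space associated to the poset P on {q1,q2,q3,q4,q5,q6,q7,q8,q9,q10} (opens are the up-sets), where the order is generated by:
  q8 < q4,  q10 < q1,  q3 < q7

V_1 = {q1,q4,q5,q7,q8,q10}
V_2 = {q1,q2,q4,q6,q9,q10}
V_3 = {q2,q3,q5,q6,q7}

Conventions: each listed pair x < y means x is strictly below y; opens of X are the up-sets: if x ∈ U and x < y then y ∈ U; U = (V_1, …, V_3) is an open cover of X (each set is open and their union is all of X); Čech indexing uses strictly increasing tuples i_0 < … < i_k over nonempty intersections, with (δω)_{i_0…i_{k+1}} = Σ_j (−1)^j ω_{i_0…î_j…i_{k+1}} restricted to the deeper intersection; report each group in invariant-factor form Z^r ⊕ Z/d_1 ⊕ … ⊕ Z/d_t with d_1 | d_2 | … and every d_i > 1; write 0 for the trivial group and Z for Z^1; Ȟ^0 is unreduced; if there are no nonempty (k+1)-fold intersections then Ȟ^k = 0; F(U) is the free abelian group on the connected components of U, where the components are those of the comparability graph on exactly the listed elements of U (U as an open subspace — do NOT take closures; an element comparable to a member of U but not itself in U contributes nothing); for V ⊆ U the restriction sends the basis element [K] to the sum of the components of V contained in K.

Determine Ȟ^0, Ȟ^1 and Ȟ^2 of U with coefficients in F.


intersection data:
  V12={q1,q4,q10} V13={q5,q7} V23={q2,q6}
components per intersection:
  V1: {q1,q10} {q4,q8} {q5} {q7}
  V2: {q1,q10} {q2} {q4} {q6} {q9}
  V3: {q2} {q3,q7} {q5} {q6}
  V12: {q1,q10} {q4}
  V13: {q5} {q7}
  V23: {q2} {q6}
C dims 13,6; δ0: rk 6, SNF 1^6
Ȟ^0 = (13 − 6) − 0 = 7, so Ȟ^0 ≅ Z^7
Ȟ^1 = (6 − 0) − 6 = 0, so Ȟ^1 ≅ 0
Ȟ^2 = (0 − 0) − 0 = 0, so Ȟ^2 ≅ 0

Ȟ^0 ≅ Z^7, Ȟ^1 ≅ 0, Ȟ^2 ≅ 0


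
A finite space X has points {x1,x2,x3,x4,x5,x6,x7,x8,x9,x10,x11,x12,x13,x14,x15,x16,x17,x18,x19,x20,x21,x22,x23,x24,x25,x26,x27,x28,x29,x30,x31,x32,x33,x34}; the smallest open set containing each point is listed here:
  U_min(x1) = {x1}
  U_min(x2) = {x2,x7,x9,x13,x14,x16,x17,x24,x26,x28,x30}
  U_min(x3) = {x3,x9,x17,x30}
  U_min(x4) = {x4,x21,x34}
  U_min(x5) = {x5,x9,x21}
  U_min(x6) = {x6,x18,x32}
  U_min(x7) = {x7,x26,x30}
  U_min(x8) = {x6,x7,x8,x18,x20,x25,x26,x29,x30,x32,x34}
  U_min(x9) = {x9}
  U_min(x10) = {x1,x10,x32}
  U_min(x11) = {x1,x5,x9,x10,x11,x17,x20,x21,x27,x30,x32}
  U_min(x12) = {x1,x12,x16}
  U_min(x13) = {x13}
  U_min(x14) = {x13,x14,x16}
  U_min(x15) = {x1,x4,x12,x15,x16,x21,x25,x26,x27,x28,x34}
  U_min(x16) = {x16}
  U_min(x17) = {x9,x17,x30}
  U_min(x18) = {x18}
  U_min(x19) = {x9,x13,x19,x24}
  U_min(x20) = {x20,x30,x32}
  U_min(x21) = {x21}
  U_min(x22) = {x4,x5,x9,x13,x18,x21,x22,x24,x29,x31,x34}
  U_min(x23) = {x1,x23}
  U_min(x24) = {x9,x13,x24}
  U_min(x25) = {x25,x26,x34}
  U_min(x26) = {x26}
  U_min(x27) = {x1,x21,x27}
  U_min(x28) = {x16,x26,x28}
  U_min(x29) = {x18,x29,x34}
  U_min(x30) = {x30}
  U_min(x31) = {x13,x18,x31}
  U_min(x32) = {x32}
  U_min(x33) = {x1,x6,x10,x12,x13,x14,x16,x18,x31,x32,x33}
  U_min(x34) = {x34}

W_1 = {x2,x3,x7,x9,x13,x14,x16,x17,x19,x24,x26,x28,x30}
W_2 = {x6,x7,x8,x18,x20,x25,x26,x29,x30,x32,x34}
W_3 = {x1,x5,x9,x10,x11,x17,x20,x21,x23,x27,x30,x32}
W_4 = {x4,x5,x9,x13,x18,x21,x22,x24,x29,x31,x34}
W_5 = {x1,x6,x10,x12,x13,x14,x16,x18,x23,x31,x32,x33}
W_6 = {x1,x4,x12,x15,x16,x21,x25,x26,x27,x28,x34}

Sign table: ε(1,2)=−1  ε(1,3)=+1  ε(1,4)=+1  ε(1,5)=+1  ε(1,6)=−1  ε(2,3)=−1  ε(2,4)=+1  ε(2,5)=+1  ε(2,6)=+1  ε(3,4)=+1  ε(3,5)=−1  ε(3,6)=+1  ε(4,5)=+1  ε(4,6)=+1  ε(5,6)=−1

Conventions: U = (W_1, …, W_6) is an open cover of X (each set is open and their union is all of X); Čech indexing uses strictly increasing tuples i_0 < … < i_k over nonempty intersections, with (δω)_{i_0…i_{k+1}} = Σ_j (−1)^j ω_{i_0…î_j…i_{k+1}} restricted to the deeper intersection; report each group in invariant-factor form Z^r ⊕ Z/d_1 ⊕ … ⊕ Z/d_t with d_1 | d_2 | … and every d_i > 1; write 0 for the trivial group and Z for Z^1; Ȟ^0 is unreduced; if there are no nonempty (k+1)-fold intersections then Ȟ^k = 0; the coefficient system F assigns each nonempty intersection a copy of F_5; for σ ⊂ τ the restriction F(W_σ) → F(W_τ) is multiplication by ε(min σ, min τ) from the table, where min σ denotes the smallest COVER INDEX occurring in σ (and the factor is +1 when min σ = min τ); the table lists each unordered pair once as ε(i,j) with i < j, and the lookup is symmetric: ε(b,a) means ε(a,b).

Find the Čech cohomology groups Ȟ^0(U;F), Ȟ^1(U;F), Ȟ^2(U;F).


nerve simplices:
  W12={x7,x26,x30} W13={x9,x17,x30} W14={x9,x13,x24} W15={x13,x14,x16} W16={x16,x26,x28} W23={x20,x30,x32} W24={x18,x29,x34} W25={x6,x18,x32} W26={x25,x26,x34} W34={x5,x9,x21} W35={x1,x10,x23,x32} W36={x1,x21,x27} W45={x13,x18,x31} W46={x4,x21,x34} W56={x1,x12,x16}
  W123={x30} W126={x26} W134={x9} W145={x13} W156={x16} W235={x32} W245={x18} W246={x34} W346={x21} W356={x1}
C dims 6,15,10; δ0: rk_F5 6; δ1: rk_F5 9
degree 0: 6−6−0 = 0 → Ȟ^0 ≅ 0
degree 1: 15−9−6 = 0 → Ȟ^1 ≅ 0
degree 2: 10−0−9 = 1 → Ȟ^2 ≅ Z/5

Ȟ^0 ≅ 0,  Ȟ^1 ≅ 0,  Ȟ^2 ≅ Z/5


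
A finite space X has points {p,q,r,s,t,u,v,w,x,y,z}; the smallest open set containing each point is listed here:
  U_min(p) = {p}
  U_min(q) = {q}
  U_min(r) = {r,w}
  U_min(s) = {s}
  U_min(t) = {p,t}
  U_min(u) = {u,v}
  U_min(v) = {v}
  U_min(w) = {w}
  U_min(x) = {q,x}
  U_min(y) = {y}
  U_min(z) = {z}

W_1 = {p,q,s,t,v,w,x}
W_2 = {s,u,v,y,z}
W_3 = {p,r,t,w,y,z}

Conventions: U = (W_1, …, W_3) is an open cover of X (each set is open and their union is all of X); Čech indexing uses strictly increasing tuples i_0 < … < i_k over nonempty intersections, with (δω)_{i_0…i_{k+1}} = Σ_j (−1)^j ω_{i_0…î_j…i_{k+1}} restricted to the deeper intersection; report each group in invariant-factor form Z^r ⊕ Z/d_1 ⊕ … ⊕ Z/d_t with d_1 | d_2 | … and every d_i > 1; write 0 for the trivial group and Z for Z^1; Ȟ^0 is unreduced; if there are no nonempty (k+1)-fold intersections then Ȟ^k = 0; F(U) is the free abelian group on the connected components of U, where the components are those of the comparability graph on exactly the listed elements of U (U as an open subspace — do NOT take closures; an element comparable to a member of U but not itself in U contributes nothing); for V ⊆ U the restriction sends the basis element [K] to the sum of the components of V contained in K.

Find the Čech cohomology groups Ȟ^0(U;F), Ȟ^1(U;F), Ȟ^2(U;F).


nerve of the cover:
  W12={s,v} W13={p,t,w} W23={y,z}
components per intersection:
  W1: {p,t} {q,x} {s} {v} {w}
  W2: {s} {u,v} {y} {z}
  W3: {p,t} {r,w} {y} {z}
  W12: {s} {v}
  W13: {p,t} {w}
  W23: {y} {z}
C dims 13,6; δ0: rk 6, SNF 1^6
Ȟ^0 = (13 − 6) − 0 = 7, so Ȟ^0 ≅ Z^7
Ȟ^1 = (6 − 0) − 6 = 0, so Ȟ^1 ≅ 0
Ȟ^2 = (0 − 0) − 0 = 0, so Ȟ^2 ≅ 0

Ȟ^0 = Z^7,  Ȟ^1 = 0,  Ȟ^2 = 0


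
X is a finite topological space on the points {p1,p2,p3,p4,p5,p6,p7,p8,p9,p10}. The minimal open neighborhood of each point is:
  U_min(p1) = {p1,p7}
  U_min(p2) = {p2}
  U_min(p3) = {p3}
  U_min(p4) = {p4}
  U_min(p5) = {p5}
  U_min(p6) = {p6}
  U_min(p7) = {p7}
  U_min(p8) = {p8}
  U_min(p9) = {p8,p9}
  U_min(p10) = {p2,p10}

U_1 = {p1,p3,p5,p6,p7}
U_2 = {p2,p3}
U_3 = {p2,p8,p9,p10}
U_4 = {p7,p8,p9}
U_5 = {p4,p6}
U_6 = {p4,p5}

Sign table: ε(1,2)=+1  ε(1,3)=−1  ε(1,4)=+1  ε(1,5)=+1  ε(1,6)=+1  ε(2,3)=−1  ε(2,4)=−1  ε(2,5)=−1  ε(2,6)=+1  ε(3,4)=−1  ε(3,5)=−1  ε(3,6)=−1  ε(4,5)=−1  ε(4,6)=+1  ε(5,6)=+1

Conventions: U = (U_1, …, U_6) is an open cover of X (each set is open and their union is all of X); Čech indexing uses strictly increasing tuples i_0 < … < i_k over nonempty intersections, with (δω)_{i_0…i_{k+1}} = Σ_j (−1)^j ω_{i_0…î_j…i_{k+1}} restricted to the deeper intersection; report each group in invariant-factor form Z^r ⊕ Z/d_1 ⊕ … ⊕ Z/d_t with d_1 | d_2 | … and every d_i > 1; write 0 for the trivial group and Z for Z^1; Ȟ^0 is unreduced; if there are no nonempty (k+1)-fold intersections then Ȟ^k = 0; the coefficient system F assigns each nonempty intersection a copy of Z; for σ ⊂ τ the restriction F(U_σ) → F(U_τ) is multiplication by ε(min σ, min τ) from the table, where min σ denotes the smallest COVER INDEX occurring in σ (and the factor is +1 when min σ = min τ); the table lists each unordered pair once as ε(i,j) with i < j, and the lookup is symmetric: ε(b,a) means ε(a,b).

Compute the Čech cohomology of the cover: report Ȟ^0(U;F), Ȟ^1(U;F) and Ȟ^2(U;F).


Ȟ^0 ≅ Z; Ȟ^1 ≅ Z^2; Ȟ^2 ≅ 0

nerve of the cover:
  U12={p3} U14={p7} U15={p6} U16={p5} U23={p2} U34={p8,p9} U56={p4}
C dims 6,7; δ0: rk 5, SNF 1^5
Ȟ^0 = (6 − 5) − 0 = 1, so Ȟ^0 ≅ Z
Ȟ^1 = (7 − 0) − 5 = 2, so Ȟ^1 ≅ Z^2
Ȟ^2 = (0 − 0) − 0 = 0, so Ȟ^2 ≅ 0


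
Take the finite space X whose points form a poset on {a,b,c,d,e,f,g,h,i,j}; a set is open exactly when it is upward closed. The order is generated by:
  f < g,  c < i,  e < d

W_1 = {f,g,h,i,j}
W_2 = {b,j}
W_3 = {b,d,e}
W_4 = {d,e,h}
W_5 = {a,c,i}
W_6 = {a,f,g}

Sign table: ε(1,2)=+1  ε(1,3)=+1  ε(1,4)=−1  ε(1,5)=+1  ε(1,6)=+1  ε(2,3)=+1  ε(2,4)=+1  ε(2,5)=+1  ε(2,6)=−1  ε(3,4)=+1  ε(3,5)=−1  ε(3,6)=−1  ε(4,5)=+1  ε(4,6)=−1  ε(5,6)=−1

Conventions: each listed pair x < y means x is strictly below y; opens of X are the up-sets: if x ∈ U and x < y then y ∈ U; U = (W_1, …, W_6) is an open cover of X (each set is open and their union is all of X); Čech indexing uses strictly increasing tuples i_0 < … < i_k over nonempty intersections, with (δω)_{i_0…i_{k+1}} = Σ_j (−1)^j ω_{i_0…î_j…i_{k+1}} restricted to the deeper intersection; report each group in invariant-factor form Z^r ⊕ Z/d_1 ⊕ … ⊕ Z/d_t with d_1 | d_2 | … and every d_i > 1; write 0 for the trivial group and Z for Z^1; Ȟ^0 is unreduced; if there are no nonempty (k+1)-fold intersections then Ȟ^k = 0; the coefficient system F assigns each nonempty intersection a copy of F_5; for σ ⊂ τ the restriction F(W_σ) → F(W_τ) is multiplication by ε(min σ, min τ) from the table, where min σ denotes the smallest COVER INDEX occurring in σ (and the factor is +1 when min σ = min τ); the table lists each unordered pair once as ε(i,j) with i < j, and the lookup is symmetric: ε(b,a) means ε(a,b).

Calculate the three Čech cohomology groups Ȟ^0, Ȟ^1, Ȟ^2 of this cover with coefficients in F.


Ȟ^0(U;F) ≅ 0,  Ȟ^1(U;F) ≅ Z/5,  Ȟ^2(U;F) ≅ 0

nonempty overlaps:
  W12={j} W14={h} W15={i} W16={f,g} W23={b} W34={d,e} W56={a}
C dims 6,7; δ0: rk_F5 6
degree 0: 6−6−0 = 0 → Ȟ^0 ≅ 0
degree 1: 7−0−6 = 1 → Ȟ^1 ≅ Z/5
degree 2: 0−0−0 = 0 → Ȟ^2 ≅ 0


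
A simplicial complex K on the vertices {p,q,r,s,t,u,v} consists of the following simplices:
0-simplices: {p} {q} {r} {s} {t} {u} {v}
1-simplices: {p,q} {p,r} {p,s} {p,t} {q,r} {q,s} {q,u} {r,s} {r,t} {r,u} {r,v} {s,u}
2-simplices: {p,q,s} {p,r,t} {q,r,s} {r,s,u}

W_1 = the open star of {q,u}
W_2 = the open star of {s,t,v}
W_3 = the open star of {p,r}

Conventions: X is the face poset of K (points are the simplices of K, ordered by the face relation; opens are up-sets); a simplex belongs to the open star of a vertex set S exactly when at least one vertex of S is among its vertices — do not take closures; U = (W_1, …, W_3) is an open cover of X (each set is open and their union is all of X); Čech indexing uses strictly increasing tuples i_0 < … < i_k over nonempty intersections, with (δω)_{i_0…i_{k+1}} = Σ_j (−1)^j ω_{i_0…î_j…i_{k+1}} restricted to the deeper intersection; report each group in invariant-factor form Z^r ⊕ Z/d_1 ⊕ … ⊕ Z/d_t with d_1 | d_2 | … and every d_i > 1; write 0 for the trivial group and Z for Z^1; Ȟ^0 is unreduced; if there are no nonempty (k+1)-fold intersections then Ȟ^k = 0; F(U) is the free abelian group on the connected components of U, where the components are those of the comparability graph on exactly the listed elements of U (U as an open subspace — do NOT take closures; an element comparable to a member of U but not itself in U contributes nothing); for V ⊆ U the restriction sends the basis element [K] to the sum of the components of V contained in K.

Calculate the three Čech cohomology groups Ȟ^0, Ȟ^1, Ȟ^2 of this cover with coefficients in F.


Ȟ^0(U;F) ≅ Z; Ȟ^1(U;F) ≅ Z^2; Ȟ^2(U;F) ≅ 0

nerve simplices:
  W1={{q},{u},{p,q},{q,r},{q,s},{q,u},{r,u},{s,u},{p,q,s},{q,r,s},{r,s,u}} W2={{s},{t},{v},{p,s},{p,t},{q,s},{r,s},{r,t},{r,v},{s,u},{p,q,s},{p,r,t},{q,r,s},{r,s,u}} W3={{p},{r},{p,q},{p,r},{p,s},{p,t},{q,r},{r,s},{r,t},{r,u},{r,v},{p,q,s},{p,r,t},{q,r,s},{r,s,u}}
  W12={{q,s},{s,u},{p,q,s},{q,r,s},{r,s,u}} W13={{p,q},{q,r},{r,u},{p,q,s},{q,r,s},{r,s,u}} W23={{p,s},{p,t},{r,s},{r,t},{r,v},{p,q,s},{p,r,t},{q,r,s},{r,s,u}}
  W123={{p,q,s},{q,r,s},{r,s,u}}
components per intersection:
  W1: {{q},{u},{p,q},{q,r},{q,s},{q,u},{r,u},{s,u},{p,q,s},{q,r,s},{r,s,u}}
  W2: {{s},{p,s},{q,s},{r,s},{s,u},{p,q,s},{q,r,s},{r,s,u}} {{t},{p,t},{r,t},{p,r,t}} {{v},{r,v}}
  W3: {{p},{r},{p,q},{p,r},{p,s},{p,t},{q,r},{r,s},{r,t},{r,u},{r,v},{p,q,s},{p,r,t},{q,r,s},{r,s,u}}
  W12: {{q,s},{p,q,s},{q,r,s}} {{s,u},{r,s,u}}
  W13: {{p,q},{p,q,s}} {{q,r},{q,r,s}} {{r,u},{r,s,u}}
  W23: {{p,s},{p,q,s}} {{p,t},{r,t},{p,r,t}} {{r,s},{q,r,s},{r,s,u}} {{r,v}}
  W123: {{p,q,s}} {{q,r,s}} {{r,s,u}}
C dims 5,9,3; δ0: rk 4, SNF 1^4; δ1: rk 3, SNF 1^3
degree 0: 5−4−0 = 1 → Ȟ^0 ≅ Z
degree 1: 9−3−4 = 2 → Ȟ^1 ≅ Z^2
degree 2: 3−0−3 = 0 → Ȟ^2 ≅ 0


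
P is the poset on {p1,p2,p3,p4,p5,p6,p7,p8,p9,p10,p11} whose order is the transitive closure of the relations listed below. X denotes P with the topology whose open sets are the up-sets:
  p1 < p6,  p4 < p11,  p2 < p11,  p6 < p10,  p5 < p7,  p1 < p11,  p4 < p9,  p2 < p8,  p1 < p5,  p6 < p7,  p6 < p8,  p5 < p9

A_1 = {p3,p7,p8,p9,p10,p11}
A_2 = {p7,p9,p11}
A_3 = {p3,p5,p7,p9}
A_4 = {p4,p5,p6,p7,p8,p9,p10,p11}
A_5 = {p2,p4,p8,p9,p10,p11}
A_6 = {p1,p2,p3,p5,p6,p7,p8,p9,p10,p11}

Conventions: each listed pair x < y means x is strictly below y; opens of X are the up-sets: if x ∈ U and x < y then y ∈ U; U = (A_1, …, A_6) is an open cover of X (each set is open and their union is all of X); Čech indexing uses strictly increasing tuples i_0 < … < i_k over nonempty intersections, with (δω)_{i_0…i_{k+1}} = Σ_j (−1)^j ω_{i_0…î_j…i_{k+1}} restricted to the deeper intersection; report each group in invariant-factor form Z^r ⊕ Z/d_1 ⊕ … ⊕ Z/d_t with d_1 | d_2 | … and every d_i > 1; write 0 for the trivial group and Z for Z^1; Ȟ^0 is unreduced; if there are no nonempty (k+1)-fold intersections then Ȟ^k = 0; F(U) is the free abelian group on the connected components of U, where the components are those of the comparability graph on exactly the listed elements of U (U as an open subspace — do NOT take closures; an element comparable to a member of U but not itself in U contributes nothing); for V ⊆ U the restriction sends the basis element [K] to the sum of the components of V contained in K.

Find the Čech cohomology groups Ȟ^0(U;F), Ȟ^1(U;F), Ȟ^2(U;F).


Ȟ^0 = Z^2, Ȟ^1 = Z, Ȟ^2 = 0

nonempty overlaps:
  A12={p7,p9,p11} A13={p3,p7,p9} A14={p7,p8,p9,p10,p11} A15={p8,p9,p10,p11} A16={p3,p7,p8,p9,p10,p11} A23={p7,p9} A24={p7,p9,p11} A25={p9,p11} A26={p7,p9,p11} A34={p5,p7,p9} A35={p9} A36={p3,p5,p7,p9} A45={p4,p8,p9,p10,p11} A46={p5,p6,p7,p8,p9,p10,p11} A56={p2,p8,p9,p10,p11}
  A123={p7,p9} A124={p7,p9,p11} A125={p9,p11} A126={p7,p9,p11} A134={p7,p9} A135={p9} A136={p3,p7,p9} A145={p8,p9,p10,p11} A146={p7,p8,p9,p10,p11} A156={p8,p9,p10,p11} A234={p7,p9} A235={p9} A236={p7,p9} A245={p9,p11} A246={p7,p9,p11} A256={p9,p11} A345={p9} A346={p5,p7,p9} A356={p9} A456={p8,p9,p10,p11}
  A1234={p7,p9} A1235={p9} A1236={p7,p9} A1245={p9,p11} A1246={p7,p9,p11} A1256={p9,p11} A1345={p9} A1346={p7,p9} A1356={p9} A1456={p8,p9,p10,p11} A2345={p9} A2346={p7,p9} A2356={p9} A2456={p9,p11} A3456={p9}
  A12345={p9} A12346={p7,p9} A12356={p9} A12456={p9,p11} A13456={p9} A23456={p9}
  A123456={p9}
components per intersection:
  A1: {p3} {p7} {p8} {p9} {p10} {p11}
  A2: {p7} {p9} {p11}
  A3: {p3} {p5,p7,p9}
  A4: {p4,p5,p6,p7,p8,p9,p10,p11}
  A5: {p2,p4,p8,p9,p11} {p10}
  A6: {p1,p2,p5,p6,p7,p8,p9,p10,p11} {p3}
  A12: {p7} {p9} {p11}
  A13: {p3} {p7} {p9}
  A14: {p7} {p8} {p9} {p10} {p11}
  A15: {p8} {p9} {p10} {p11}
  A16: {p3} {p7} {p8} {p9} {p10} {p11}
  A23: {p7} {p9}
  A24: {p7} {p9} {p11}
  A25: {p9} {p11}
  A26: {p7} {p9} {p11}
  A34: {p5,p7,p9}
  A35: {p9}
  A36: {p3} {p5,p7,p9}
  A45: {p4,p9,p11} {p8} {p10}
  A46: {p5,p6,p7,p8,p9,p10} {p11}
  A56: {p2,p8,p11} {p9} {p10}
  A123: {p7} {p9}
  A124: {p7} {p9} {p11}
  A125: {p9} {p11}
  A126: {p7} {p9} {p11}
  A134: {p7} {p9}
  A135: {p9}
  A136: {p3} {p7} {p9}
  A145: {p8} {p9} {p10} {p11}
  A146: {p7} {p8} {p9} {p10} {p11}
  A156: {p8} {p9} {p10} {p11}
  A234: {p7} {p9}
  A235: {p9}
  A236: {p7} {p9}
  A245: {p9} {p11}
  A246: {p7} {p9} {p11}
  A256: {p9} {p11}
  A345: {p9}
  A346: {p5,p7,p9}
  A356: {p9}
  A456: {p8} {p9} {p10} {p11}
  A1234: {p7} {p9}
  A1235: {p9}
  A1236: {p7} {p9}
  A1245: {p9} {p11}
  A1246: {p7} {p9} {p11}
  A1256: {p9} {p11}
  A1345: {p9}
  A1346: {p7} {p9}
  A1356: {p9}
  A1456: {p8} {p9} {p10} {p11}
  A2345: {p9}
  A2346: {p7} {p9}
  A2356: {p9}
  A2456: {p9} {p11}
  A3456: {p9}
  A12345: {p9}
  A12346: {p7} {p9}
  A12356: {p9}
  A12456: {p9} {p11}
  A13456: {p9}
  A23456: {p9}
  A123456: {p9}
C dims 16,43,48,27; δ0: rk 14, SNF 1^14; δ1: rk 28, SNF 1^28; δ2: rk 20, SNF 1^20
degree 0: 16−14−0 = 2 → Ȟ^0 ≅ Z^2
degree 1: 43−28−14 = 1 → Ȟ^1 ≅ Z
degree 2: 48−20−28 = 0 → Ȟ^2 ≅ 0


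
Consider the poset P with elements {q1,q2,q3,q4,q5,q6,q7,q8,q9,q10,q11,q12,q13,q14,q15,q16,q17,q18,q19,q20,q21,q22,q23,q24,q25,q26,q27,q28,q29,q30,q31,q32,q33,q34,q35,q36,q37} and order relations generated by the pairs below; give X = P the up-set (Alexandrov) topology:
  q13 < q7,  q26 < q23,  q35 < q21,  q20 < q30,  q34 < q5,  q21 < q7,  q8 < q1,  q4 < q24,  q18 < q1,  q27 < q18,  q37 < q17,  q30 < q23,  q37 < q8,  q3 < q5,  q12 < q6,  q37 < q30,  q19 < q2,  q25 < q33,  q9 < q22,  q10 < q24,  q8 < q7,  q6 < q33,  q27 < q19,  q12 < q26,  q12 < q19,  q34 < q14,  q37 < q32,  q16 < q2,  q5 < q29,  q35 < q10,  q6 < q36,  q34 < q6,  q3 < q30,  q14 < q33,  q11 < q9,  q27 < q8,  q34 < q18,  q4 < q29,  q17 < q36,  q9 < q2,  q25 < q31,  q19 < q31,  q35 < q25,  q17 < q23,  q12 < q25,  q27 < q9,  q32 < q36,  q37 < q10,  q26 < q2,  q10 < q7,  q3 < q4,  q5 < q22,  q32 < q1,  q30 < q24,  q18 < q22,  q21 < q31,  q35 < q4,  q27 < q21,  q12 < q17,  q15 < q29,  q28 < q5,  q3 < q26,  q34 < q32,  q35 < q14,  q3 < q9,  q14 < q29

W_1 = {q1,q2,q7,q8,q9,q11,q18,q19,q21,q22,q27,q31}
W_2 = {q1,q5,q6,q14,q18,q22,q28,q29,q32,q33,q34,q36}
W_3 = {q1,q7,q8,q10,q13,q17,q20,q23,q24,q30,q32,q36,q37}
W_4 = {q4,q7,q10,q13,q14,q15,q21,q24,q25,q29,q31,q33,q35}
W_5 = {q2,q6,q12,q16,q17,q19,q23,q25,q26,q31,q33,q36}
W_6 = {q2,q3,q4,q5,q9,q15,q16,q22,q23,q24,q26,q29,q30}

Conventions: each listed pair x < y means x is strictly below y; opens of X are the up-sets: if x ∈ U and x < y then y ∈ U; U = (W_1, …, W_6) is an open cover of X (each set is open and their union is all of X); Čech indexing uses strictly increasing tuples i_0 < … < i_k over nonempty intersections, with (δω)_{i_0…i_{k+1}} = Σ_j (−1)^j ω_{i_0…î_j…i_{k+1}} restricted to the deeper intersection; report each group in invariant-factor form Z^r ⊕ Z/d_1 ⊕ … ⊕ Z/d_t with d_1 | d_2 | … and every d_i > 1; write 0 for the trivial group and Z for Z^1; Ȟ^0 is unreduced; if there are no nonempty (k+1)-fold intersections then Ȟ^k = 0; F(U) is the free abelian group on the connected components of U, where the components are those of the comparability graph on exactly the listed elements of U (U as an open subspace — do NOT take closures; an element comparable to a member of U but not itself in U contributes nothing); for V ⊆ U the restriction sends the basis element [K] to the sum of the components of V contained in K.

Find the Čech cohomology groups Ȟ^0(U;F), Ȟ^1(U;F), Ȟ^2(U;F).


nonempty intersections:
  W12={q1,q18,q22} W13={q1,q7,q8} W14={q7,q21,q31} W15={q2,q19,q31} W16={q2,q9,q22} W23={q1,q32,q36} W24={q14,q29,q33} W25={q6,q33,q36} W26={q5,q22,q29} W34={q7,q10,q13,q24} W35={q17,q23,q36} W36={q23,q24,q30} W45={q25,q31,q33} W46={q4,q15,q24,q29} W56={q2,q16,q23,q26}
  W123={q1} W126={q22} W134={q7} W145={q31} W156={q2} W235={q36} W245={q33} W246={q29} W346={q24} W356={q23}
components per intersection:
  W1: {q1,q2,q7,q8,q9,q11,q18,q19,q21,q22,q27,q31}
  W2: {q1,q5,q6,q14,q18,q22,q28,q29,q32,q33,q34,q36}
  W3: {q1,q7,q8,q10,q13,q17,q20,q23,q24,q30,q32,q36,q37}
  W4: {q4,q7,q10,q13,q14,q15,q21,q24,q25,q29,q31,q33,q35}
  W5: {q2,q6,q12,q16,q17,q19,q23,q25,q26,q31,q33,q36}
  W6: {q2,q3,q4,q5,q9,q15,q16,q22,q23,q24,q26,q29,q30}
  W12: {q1,q18,q22}
  W13: {q1,q7,q8}
  W14: {q7,q21,q31}
  W15: {q2,q19,q31}
  W16: {q2,q9,q22}
  W23: {q1,q32,q36}
  W24: {q14,q29,q33}
  W25: {q6,q33,q36}
  W26: {q5,q22,q29}
  W34: {q7,q10,q13,q24}
  W35: {q17,q23,q36}
  W36: {q23,q24,q30}
  W45: {q25,q31,q33}
  W46: {q4,q15,q24,q29}
  W56: {q2,q16,q23,q26}
  W123: {q1}
  W126: {q22}
  W134: {q7}
  W145: {q31}
  W156: {q2}
  W235: {q36}
  W245: {q33}
  W246: {q29}
  W346: {q24}
  W356: {q23}
C dims 6,15,10; δ0: rk 5, SNF 1^5; δ1: rk 10, SNF 1^9·2
Ȟ^0: (6−5)−0=1 ⇒ Z
Ȟ^1: (15−10)−5=0 ⇒ 0
Ȟ^2: (10−0)−10=0 plus torsion [2] ⇒ Z/2

Ȟ^0 = Z,  Ȟ^1 = 0,  Ȟ^2 = Z/2


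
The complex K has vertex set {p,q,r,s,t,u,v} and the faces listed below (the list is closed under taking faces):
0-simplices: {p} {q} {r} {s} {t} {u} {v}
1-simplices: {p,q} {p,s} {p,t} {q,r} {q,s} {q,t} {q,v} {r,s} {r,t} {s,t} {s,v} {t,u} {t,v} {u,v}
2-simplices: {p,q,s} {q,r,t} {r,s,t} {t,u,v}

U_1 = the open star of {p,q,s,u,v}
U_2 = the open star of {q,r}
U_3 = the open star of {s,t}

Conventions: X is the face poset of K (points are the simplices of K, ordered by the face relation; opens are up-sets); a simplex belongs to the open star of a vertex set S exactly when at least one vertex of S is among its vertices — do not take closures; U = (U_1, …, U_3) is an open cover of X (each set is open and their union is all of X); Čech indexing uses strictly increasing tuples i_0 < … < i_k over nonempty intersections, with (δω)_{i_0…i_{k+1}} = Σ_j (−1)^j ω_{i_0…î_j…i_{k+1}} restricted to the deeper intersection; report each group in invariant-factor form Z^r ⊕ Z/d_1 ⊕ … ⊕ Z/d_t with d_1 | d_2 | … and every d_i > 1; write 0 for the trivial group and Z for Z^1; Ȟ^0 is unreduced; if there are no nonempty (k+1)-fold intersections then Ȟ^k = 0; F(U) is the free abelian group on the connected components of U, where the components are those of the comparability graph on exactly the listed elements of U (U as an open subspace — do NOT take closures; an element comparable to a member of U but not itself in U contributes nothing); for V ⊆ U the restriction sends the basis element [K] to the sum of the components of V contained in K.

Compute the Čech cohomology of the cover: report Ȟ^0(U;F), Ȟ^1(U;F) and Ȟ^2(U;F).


Ȟ^0 ≅ Z,  Ȟ^1 ≅ Z^3,  Ȟ^2 ≅ 0

cover nerve:
  U1={{p},{q},{s},{u},{v},{p,q},{p,s},{p,t},{q,r},{q,s},{q,t},{q,v},{r,s},{s,t},{s,v},{t,u},{t,v},{u,v},{p,q,s},{q,r,t},{r,s,t},{t,u,v}} U2={{q},{r},{p,q},{q,r},{q,s},{q,t},{q,v},{r,s},{r,t},{p,q,s},{q,r,t},{r,s,t}} U3={{s},{t},{p,s},{p,t},{q,s},{q,t},{r,s},{r,t},{s,t},{s,v},{t,u},{t,v},{p,q,s},{q,r,t},{r,s,t},{t,u,v}}
  U12={{q},{p,q},{q,r},{q,s},{q,t},{q,v},{r,s},{p,q,s},{q,r,t},{r,s,t}} U13={{s},{p,s},{p,t},{q,s},{q,t},{r,s},{s,t},{s,v},{t,u},{t,v},{p,q,s},{q,r,t},{r,s,t},{t,u,v}} U23={{q,s},{q,t},{r,s},{r,t},{p,q,s},{q,r,t},{r,s,t}}
  U123={{q,s},{q,t},{r,s},{p,q,s},{q,r,t},{r,s,t}}
components per intersection:
  U1: {{p},{q},{s},{u},{v},{p,q},{p,s},{p,t},{q,r},{q,s},{q,t},{q,v},{r,s},{s,t},{s,v},{t,u},{t,v},{u,v},{p,q,s},{q,r,t},{r,s,t},{t,u,v}}
  U2: {{q},{r},{p,q},{q,r},{q,s},{q,t},{q,v},{r,s},{r,t},{p,q,s},{q,r,t},{r,s,t}}
  U3: {{s},{t},{p,s},{p,t},{q,s},{q,t},{r,s},{r,t},{s,t},{s,v},{t,u},{t,v},{p,q,s},{q,r,t},{r,s,t},{t,u,v}}
  U12: {{q},{p,q},{q,r},{q,s},{q,t},{q,v},{p,q,s},{q,r,t}} {{r,s},{r,s,t}}
  U13: {{s},{p,s},{q,s},{r,s},{s,t},{s,v},{p,q,s},{r,s,t}} {{p,t}} {{q,t},{q,r,t}} {{t,u},{t,v},{t,u,v}}
  U23: {{q,s},{p,q,s}} {{q,t},{r,s},{r,t},{q,r,t},{r,s,t}}
  U123: {{q,s},{p,q,s}} {{q,t},{q,r,t}} {{r,s},{r,s,t}}
C dims 3,8,3; δ0: rk 2, SNF 1^2; δ1: rk 3, SNF 1^3
Ȟ^0: (3−2)−0=1 ⇒ Z
Ȟ^1: (8−3)−2=3 ⇒ Z^3
Ȟ^2: (3−0)−3=0 ⇒ 0


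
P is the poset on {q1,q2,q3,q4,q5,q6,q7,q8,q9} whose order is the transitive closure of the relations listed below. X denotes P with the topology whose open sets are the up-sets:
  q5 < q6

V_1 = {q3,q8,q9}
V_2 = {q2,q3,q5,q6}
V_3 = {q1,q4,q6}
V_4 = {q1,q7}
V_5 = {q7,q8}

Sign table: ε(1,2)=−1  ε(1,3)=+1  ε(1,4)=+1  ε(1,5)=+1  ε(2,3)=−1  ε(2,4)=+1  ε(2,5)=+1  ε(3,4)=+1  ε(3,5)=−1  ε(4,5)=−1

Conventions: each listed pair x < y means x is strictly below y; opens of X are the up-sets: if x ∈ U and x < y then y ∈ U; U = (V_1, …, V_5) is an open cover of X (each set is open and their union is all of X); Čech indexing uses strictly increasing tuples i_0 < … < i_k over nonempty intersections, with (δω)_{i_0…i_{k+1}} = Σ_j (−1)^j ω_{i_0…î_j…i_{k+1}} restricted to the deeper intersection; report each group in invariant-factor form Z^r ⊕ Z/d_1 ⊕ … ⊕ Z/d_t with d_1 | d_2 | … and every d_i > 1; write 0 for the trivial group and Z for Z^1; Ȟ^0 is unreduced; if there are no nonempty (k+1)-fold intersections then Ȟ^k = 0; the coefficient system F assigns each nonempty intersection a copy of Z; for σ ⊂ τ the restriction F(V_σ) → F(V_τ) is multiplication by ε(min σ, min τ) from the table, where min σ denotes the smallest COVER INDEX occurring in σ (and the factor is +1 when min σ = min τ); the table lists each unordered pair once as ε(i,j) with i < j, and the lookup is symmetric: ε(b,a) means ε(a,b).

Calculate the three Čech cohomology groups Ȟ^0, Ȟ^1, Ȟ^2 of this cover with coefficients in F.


nerve simplices:
  V12={q3} V15={q8} V23={q6} V34={q1} V45={q7}
C dims 5,5; δ0: rk 5, SNF 1^4·2
degree 0: 5−5−0 = 0 → Ȟ^0 ≅ 0
degree 1: 5−0−5 = 0 plus torsion [2] → Ȟ^1 ≅ Z/2
degree 2: 0−0−0 = 0 → Ȟ^2 ≅ 0

Ȟ^0 = 0,  Ȟ^1 = Z/2,  Ȟ^2 = 0


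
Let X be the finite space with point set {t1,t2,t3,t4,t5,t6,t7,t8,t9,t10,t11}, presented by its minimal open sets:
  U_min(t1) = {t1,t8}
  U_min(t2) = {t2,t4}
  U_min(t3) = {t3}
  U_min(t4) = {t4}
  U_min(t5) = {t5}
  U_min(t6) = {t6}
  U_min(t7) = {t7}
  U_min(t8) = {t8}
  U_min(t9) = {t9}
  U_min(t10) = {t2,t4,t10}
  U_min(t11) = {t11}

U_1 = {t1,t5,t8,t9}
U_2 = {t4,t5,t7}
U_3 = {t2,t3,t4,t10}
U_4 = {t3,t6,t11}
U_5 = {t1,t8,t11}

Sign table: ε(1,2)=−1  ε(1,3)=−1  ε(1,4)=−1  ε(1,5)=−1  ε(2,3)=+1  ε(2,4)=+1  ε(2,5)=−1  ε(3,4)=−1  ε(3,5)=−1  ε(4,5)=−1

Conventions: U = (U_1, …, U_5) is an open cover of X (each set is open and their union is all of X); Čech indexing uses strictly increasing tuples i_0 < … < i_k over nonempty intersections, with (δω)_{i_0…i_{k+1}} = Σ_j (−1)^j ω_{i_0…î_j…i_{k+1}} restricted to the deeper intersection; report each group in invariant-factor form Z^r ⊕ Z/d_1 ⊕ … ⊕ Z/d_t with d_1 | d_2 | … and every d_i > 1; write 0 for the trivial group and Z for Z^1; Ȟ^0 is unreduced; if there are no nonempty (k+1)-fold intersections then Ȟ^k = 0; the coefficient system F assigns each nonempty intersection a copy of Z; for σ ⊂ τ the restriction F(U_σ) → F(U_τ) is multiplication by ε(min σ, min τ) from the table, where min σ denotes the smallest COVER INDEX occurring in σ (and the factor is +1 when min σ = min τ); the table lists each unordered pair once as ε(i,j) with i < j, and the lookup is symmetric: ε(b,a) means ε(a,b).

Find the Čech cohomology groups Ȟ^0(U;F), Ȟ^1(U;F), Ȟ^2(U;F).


nonempty intersections:
  U12={t5} U15={t1,t8} U23={t4} U34={t3} U45={t11}
C dims 5,5; δ0: rk 4, SNF 1^4
Ȟ^0: (5−4)−0=1 ⇒ Z
Ȟ^1: (5−0)−4=1 ⇒ Z
Ȟ^2: (0−0)−0=0 ⇒ 0

Ȟ^0 ≅ Z, Ȟ^1 ≅ Z and Ȟ^2 ≅ 0


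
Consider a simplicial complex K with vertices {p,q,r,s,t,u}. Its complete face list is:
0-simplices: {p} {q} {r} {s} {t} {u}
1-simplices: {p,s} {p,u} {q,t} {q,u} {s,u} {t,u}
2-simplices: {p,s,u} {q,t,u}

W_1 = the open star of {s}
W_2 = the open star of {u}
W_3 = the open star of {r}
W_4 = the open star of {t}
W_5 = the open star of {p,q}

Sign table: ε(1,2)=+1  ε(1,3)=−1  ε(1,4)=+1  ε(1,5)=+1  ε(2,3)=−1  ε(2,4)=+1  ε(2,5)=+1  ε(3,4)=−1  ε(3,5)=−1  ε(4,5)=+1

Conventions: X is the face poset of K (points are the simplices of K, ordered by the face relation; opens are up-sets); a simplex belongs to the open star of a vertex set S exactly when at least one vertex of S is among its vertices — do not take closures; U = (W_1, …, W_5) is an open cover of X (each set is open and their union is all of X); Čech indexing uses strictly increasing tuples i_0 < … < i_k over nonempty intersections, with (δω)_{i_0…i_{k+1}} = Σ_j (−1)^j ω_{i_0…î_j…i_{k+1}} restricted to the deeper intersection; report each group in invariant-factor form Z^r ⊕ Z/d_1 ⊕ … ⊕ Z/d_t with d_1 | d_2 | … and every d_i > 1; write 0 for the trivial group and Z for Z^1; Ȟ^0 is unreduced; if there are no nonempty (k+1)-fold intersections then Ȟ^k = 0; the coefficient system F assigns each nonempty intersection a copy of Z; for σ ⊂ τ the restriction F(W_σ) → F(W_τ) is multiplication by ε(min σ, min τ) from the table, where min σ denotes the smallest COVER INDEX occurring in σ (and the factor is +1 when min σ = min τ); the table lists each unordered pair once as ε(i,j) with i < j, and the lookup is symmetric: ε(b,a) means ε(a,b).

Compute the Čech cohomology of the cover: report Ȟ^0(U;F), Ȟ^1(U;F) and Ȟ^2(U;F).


Ȟ^0 = Z^2, Ȟ^1 = 0 and Ȟ^2 = 0

cover nerve:
  W1={{s},{p,s},{s,u},{p,s,u}} W2={{u},{p,u},{q,u},{s,u},{t,u},{p,s,u},{q,t,u}} W3={{r}} W4={{t},{q,t},{t,u},{q,t,u}} W5={{p},{q},{p,s},{p,u},{q,t},{q,u},{p,s,u},{q,t,u}}
  W12={{s,u},{p,s,u}} W15={{p,s},{p,s,u}} W24={{t,u},{q,t,u}} W25={{p,u},{q,u},{p,s,u},{q,t,u}} W45={{q,t},{q,t,u}}
  W125={{p,s,u}} W245={{q,t,u}}
C dims 5,5,2; δ0: rk 3, SNF 1^3; δ1: rk 2, SNF 1^2
Ȟ^0: (5−3)−0=2 ⇒ Z^2
Ȟ^1: (5−2)−3=0 ⇒ 0
Ȟ^2: (2−0)−2=0 ⇒ 0


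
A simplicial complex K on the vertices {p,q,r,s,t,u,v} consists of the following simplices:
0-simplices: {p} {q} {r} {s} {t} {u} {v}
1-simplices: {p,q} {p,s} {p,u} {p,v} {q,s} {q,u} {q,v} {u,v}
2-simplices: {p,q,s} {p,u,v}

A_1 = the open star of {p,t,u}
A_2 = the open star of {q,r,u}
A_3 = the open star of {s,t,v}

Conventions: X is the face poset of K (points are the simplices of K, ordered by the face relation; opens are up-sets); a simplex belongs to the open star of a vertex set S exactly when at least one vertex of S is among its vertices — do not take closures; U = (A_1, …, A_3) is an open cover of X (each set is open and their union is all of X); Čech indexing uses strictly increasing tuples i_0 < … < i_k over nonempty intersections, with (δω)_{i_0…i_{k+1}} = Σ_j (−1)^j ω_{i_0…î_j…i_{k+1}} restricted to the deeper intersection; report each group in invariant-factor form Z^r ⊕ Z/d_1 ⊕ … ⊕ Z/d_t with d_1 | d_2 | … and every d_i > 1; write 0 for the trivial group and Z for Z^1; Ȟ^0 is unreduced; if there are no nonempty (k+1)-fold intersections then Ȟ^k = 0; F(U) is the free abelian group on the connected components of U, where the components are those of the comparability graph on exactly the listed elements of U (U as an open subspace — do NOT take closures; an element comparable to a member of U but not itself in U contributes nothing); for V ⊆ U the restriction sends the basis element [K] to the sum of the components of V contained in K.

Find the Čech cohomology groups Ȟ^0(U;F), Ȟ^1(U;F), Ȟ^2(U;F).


Ȟ^0 = Z^3, Ȟ^1 = Z^2, Ȟ^2 = 0

intersection data:
  A1={{p},{t},{u},{p,q},{p,s},{p,u},{p,v},{q,u},{u,v},{p,q,s},{p,u,v}} A2={{q},{r},{u},{p,q},{p,u},{q,s},{q,u},{q,v},{u,v},{p,q,s},{p,u,v}} A3={{s},{t},{v},{p,s},{p,v},{q,s},{q,v},{u,v},{p,q,s},{p,u,v}}
  A12={{u},{p,q},{p,u},{q,u},{u,v},{p,q,s},{p,u,v}} A13={{t},{p,s},{p,v},{u,v},{p,q,s},{p,u,v}} A23={{q,s},{q,v},{u,v},{p,q,s},{p,u,v}}
  A123={{u,v},{p,q,s},{p,u,v}}
components per intersection:
  A1: {{p},{u},{p,q},{p,s},{p,u},{p,v},{q,u},{u,v},{p,q,s},{p,u,v}} {{t}}
  A2: {{q},{u},{p,q},{p,u},{q,s},{q,u},{q,v},{u,v},{p,q,s},{p,u,v}} {{r}}
  A3: {{s},{p,s},{q,s},{p,q,s}} {{t}} {{v},{p,v},{q,v},{u,v},{p,u,v}}
  A12: {{u},{p,u},{q,u},{u,v},{p,u,v}} {{p,q},{p,q,s}}
  A13: {{t}} {{p,s},{p,q,s}} {{p,v},{u,v},{p,u,v}}
  A23: {{q,s},{p,q,s}} {{q,v}} {{u,v},{p,u,v}}
  A123: {{u,v},{p,u,v}} {{p,q,s}}
C dims 7,8,2; δ0: rk 4, SNF 1^4; δ1: rk 2, SNF 1^2
Ȟ^0 = (7 − 4) − 0 = 3, so Ȟ^0 ≅ Z^3
Ȟ^1 = (8 − 2) − 4 = 2, so Ȟ^1 ≅ Z^2
Ȟ^2 = (2 − 0) − 2 = 0, so Ȟ^2 ≅ 0
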